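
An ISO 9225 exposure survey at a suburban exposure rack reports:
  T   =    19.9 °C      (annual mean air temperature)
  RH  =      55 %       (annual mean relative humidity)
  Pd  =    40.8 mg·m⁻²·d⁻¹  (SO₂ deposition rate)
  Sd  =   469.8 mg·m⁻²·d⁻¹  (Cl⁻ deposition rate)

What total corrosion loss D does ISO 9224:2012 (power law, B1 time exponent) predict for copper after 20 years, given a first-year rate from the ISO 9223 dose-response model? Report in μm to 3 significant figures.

D(20) = 8.84 μm

copper: temperature factor f = -0.080·(9.9) = -0.7920
  Pd branch = 0.0053·Pd^0.26·e^(0.059·RH+f) = 0.1616 μm/a
  Sd branch = 0.01025·Sd^0.27·e^(0.036·RH+0.049·T) = 1.036 μm/a
  r_corr = 0.1616 + 1.036 = 1.198 μm/a
Long-term exponent b (ISO 9224 Table 2, B1) = 0.667
  D(20) = 1.198 × 20^0.667 = 1.198 × 7.375 = 8.836 μm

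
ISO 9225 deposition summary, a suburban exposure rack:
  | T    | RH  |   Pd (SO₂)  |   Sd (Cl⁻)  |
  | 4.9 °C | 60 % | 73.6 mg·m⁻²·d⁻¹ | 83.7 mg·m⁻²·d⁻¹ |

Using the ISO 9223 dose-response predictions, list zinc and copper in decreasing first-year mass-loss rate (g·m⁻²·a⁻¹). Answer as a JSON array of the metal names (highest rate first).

zinc: T≤10 °C ⇒ hinge +0.038·(4.9−10) = -0.1938
  SO₂ term: 0.0129·73.6^0.44·exp(0.046·60-0.1938) = 1.113
  Sd branch = 0.0175·Sd^0.57·e^(0.008·RH+0.085·T) = 0.535 μm/a
  sum: 1.113 + 0.535 → r_corr = 1.648 μm/a
  mass loss = 1.648 μm/a × 7.14 g/cm³ = 11.77 g·m⁻²·a⁻¹
copper: temperature factor f = +0.126·(-5.1) = -0.6426
  Pd branch = 0.0053·Pd^0.26·e^(0.059·RH+f) = 0.2938 μm/a
  Cl⁻ term: 0.01025·83.7^0.27·exp(0.036·60+0.049·4.9) = 0.3734
  r_corr = 0.2938 + 0.3734 = 0.6672 μm/a
  mass loss = 0.6672 μm/a × 8.96 g/cm³ = 5.978 g·m⁻²·a⁻¹
Ordering by g·m⁻²·a⁻¹: zinc (11.8) > copper (5.98)

["zinc", "copper"]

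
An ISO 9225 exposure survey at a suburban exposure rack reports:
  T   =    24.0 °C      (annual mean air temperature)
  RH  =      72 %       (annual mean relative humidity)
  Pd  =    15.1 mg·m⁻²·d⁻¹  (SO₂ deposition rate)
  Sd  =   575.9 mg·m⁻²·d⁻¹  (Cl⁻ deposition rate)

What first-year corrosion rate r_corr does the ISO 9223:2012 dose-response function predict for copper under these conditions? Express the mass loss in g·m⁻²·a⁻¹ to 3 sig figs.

copper: temperature factor f = -0.080·(14.0) = -1.1200
  sulphur-dioxide contribution → 0.2451 μm/a
  chloride contribution → 2.469 μm/a
  total first-year rate 2.714 μm/a
Convert to mass loss: 2.714 μm/a × 8.96 g/cm³ = 24.31 g·m⁻²·a⁻¹

r_corr = 24.3 g·m⁻²·a⁻¹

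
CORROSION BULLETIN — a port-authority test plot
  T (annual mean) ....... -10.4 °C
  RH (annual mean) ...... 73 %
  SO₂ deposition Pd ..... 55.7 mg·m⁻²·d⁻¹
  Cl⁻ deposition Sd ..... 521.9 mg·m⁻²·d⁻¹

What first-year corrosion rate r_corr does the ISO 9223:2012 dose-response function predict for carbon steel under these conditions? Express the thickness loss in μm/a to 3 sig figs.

carbon steel: temperature factor f = +0.150·(-20.4) = -3.0600
  SO₂ term: 1.77·55.7^0.52·exp(0.02·73-3.0600) = 2.89
  Cl⁻ term: 0.102·521.9^0.62·exp(0.033·73+0.04·-10.4) = 36.23
  sum: 2.89 + 36.23 → r_corr = 39.12 μm/a

r_corr = 39.1 μm/a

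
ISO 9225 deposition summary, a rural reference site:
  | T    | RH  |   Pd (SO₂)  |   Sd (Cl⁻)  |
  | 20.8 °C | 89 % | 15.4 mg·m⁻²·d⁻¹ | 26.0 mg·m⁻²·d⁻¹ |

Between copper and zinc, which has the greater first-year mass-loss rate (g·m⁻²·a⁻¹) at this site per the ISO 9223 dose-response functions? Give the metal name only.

copper: temperature factor f = -0.080·(10.8) = -0.8640
  sulphur-dioxide contribution → 0.8675 μm/a
  chloride contribution → 1.686 μm/a
  ⇒ r_corr(copper) = 2.554 μm/a
  mass loss = 2.554 μm/a × 8.96 g/cm³ = 22.88 g·m⁻²·a⁻¹
zinc: temperature factor f = -0.071·(10.8) = -0.7668
  sulphur-dioxide contribution → 1.197 μm/a
  chloride contribution → 1.339 μm/a
  total first-year rate 2.535 μm/a
  mass loss = 2.535 μm/a × 7.14 g/cm³ = 18.1 g·m⁻²·a⁻¹
Ordering by g·m⁻²·a⁻¹: copper (22.9) > zinc (18.1)

copper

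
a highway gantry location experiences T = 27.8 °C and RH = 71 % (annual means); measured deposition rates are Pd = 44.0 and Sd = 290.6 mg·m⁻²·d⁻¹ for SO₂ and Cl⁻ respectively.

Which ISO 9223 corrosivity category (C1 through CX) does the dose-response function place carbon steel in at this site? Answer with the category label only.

carbon steel: f(T) = -0.054·(T−10) [T>10 °C] = -0.9612
  sulphur-dioxide contribution → 20.04 μm/a
  chloride contribution → 108.7 μm/a
  total first-year rate 128.8 μm/a
129 μm/a falls in (80, 200] for carbon steel → category C5

C5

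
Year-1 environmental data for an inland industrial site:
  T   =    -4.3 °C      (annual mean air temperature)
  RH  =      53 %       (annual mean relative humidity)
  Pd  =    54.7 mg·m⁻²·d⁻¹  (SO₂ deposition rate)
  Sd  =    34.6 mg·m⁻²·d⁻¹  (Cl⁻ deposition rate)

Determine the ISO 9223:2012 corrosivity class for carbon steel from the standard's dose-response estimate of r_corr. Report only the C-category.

C2

carbon steel: f(T) = +0.150·(T−10) [T≤10 °C] = -2.1450
  Pd branch = 1.77·Pd^0.52·e^(0.02·RH+f) = 4.792 μm/a
  Cl⁻ term: 0.102·34.6^0.62·exp(0.033·53+0.04·-4.3) = 4.443
  r_corr = 4.792 + 4.443 = 9.235 μm/a
9.24 μm/a falls in (1.3, 25] for carbon steel → category C2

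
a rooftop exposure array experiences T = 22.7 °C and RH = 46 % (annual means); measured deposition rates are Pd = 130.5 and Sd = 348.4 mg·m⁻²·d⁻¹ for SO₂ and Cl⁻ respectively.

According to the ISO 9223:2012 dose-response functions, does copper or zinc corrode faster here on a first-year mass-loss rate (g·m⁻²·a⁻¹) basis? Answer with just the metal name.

zinc

copper: f(T) = -0.080·(T−10) [T>10 °C] = -1.0160
  SO₂ term: 0.0053·130.5^0.26·exp(0.059·46-1.0160) = 0.1027
  Cl⁻ term: 0.01025·348.4^0.27·exp(0.036·46+0.049·22.7) = 0.7931
  r_corr = 0.1027 + 0.7931 = 0.8959 μm/a
  mass loss = 0.8959 μm/a × 8.96 g/cm³ = 8.027 g·m⁻²·a⁻¹
zinc: T>10 °C ⇒ hinge -0.071·(22.7−10) = -0.9017
  SO₂ term: 0.0129·130.5^0.44·exp(0.046·46-0.9017) = 0.3705
  Sd branch = 0.0175·Sd^0.57·e^(0.008·RH+0.085·T) = 4.896 μm/a
  r_corr = 0.3705 + 4.896 = 5.266 μm/a
  mass loss = 5.266 μm/a × 7.14 g/cm³ = 37.6 g·m⁻²·a⁻¹
Ordering by g·m⁻²·a⁻¹: zinc (37.6) > copper (8.03)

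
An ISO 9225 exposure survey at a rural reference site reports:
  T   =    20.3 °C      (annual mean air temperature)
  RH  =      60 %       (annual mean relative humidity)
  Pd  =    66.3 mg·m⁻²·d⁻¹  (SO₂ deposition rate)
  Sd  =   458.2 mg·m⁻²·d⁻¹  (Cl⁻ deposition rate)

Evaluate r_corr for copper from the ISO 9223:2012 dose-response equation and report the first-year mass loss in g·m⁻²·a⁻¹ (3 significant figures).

copper: temperature factor f = -0.080·(10.3) = -0.8240
  SO₂ term: 0.0053·66.3^0.26·exp(0.059·60-0.8240) = 0.2385
  Cl⁻ term: 0.01025·458.2^0.27·exp(0.036·60+0.049·20.3) = 1.257
  r_corr = 0.2385 + 1.257 = 1.495 μm/a
Convert to mass loss: 1.495 μm/a × 8.96 g/cm³ = 13.4 g·m⁻²·a⁻¹

r_corr = 13.4 g·m⁻²·a⁻¹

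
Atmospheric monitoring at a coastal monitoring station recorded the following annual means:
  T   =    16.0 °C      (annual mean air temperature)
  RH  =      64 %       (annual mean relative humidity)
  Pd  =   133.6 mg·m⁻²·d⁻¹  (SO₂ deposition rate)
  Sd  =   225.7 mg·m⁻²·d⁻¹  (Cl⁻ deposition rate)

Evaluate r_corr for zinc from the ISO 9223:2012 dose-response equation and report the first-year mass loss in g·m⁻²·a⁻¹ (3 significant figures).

zinc: T>10 °C ⇒ hinge -0.071·(16.0−10) = -0.4260
  SO₂ term: 0.0129·133.6^0.44·exp(0.046·64-0.4260) = 1.379
  Sd branch = 0.0175·Sd^0.57·e^(0.008·RH+0.085·T) = 2.498 μm/a
  sum: 1.379 + 2.498 → r_corr = 3.877 μm/a
Convert to mass loss: 3.877 μm/a × 7.14 g/cm³ = 27.68 g·m⁻²·a⁻¹

r_corr = 27.7 g·m⁻²·a⁻¹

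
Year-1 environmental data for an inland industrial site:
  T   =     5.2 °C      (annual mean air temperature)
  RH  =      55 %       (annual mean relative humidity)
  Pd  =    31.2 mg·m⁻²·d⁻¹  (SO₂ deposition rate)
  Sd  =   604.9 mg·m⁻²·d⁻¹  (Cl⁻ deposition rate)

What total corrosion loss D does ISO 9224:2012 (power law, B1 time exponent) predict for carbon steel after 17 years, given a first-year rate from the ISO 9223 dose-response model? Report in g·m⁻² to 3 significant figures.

D(17) = 1.95e+03 g·m⁻²

carbon steel: temperature factor f = +0.150·(-4.8) = -0.7200
  sulphur-dioxide contribution → 15.49 μm/a
  chloride contribution → 40.91 μm/a
  total first-year rate 56.4 μm/a
Long-term exponent b (ISO 9224 Table 2, B1) = 0.523
  D(17) = 56.4 × 17^0.523 = 56.4 × 4.401 = 248.2 μm
  Mass loss = 248.2 μm × 7.85 g/cm³ = 1948 g·m⁻²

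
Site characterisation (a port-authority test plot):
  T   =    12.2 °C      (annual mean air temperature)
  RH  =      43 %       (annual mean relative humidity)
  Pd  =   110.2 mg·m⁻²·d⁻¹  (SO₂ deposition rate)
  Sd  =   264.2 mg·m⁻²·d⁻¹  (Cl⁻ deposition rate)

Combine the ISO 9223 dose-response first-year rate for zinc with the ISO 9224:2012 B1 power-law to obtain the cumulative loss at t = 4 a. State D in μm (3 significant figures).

zinc: f(T) = -0.071·(T−10) [T>10 °C] = -0.1562
  SO₂ term: 0.0129·110.2^0.44·exp(0.046·43-0.1562) = 0.6315
  Sd branch = 0.0175·Sd^0.57·e^(0.008·RH+0.085·T) = 1.672 μm/a
  sum: 0.6315 + 1.672 → r_corr = 2.304 μm/a
ISO 9224: D(t) = r_corr · t^b with b = 0.813 (zinc, B1)
  D(4) = 2.304 × 4^0.813 = 2.304 × 3.087 = 7.111 μm

D(4) = 7.11 μm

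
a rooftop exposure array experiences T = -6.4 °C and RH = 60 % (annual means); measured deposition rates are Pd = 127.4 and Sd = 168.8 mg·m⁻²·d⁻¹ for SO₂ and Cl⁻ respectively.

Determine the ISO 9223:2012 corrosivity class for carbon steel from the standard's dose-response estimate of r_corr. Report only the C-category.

C2

carbon steel: f(T) = +0.150·(T−10) [T≤10 °C] = -2.4600
  Pd branch = 1.77·Pd^0.52·e^(0.02·RH+f) = 6.244 μm/a
  Cl⁻ term: 0.102·168.8^0.62·exp(0.033·60+0.04·-6.4) = 13.75
  r_corr = 6.244 + 13.75 = 19.99 μm/a
Category bounds: 1.3…25 μm/a bracket r_corr ⇒ C2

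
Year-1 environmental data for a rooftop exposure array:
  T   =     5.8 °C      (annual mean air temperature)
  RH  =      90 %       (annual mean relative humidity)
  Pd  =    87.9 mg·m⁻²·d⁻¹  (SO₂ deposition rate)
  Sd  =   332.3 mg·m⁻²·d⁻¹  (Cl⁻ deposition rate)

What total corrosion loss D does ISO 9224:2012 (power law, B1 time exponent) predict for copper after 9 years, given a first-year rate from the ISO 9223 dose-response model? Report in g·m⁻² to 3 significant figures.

copper: temperature factor f = +0.126·(-4.2) = -0.5292
  SO₂ term: 0.0053·87.9^0.26·exp(0.059·90-0.5292) = 2.023
  Cl⁻ term: 0.01025·332.3^0.27·exp(0.036·90+0.049·5.8) = 1.668
  r_corr = 2.023 + 1.668 = 3.691 μm/a
Long-term exponent b (ISO 9224 Table 2, B1) = 0.667
  D(9) = 3.691 × 9^0.667 = 3.691 × 4.33 = 15.98 μm
  Mass loss = 15.98 μm × 8.96 g/cm³ = 143.2 g·m⁻²

D(9) = 143 g·m⁻²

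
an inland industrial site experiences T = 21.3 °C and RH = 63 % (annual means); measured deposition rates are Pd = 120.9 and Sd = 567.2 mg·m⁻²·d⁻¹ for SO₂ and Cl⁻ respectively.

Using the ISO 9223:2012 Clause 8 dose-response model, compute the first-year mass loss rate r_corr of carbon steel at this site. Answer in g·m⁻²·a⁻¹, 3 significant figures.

carbon steel: T>10 °C ⇒ hinge -0.054·(21.3−10) = -0.6102
  SO₂ term: 1.77·120.9^0.52·exp(0.02·63-0.6102) = 41.02
  Cl⁻ term: 0.102·567.2^0.62·exp(0.033·63+0.04·21.3) = 97.46
  sum: 41.02 + 97.46 → r_corr = 138.5 μm/a
Convert to mass loss: 138.5 μm/a × 7.85 g/cm³ = 1087 g·m⁻²·a⁻¹

r_corr = 1.09e+03 g·m⁻²·a⁻¹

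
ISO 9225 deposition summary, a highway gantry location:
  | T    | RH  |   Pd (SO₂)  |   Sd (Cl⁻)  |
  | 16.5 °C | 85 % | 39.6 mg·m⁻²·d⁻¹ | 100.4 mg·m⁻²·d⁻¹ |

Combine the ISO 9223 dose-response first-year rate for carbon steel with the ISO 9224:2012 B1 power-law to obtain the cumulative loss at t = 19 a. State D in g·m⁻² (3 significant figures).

carbon steel: f(T) = -0.054·(T−10) [T>10 °C] = -0.3510
  sulphur-dioxide contribution → 46.2 μm/a
  chloride contribution → 56.82 μm/a
  total first-year rate 103 μm/a
ISO 9224: D(t) = r_corr · t^b with b = 0.523 (carbon steel, B1)
  D(19) = 103 × 19^0.523 = 103 × 4.664 = 480.5 μm
  Mass loss = 480.5 μm × 7.85 g/cm³ = 3772 g·m⁻²

D(19) = 3.77e+03 g·m⁻²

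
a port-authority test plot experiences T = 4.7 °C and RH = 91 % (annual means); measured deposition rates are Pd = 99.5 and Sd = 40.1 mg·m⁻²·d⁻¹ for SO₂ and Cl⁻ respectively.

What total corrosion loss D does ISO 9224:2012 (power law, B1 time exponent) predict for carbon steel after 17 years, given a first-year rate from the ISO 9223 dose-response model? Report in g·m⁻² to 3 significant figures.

D(17) = 2.71e+03 g·m⁻²

carbon steel: T≤10 °C ⇒ hinge +0.150·(4.7−10) = -0.7950
  Pd branch = 1.77·Pd^0.52·e^(0.02·RH+f) = 53.95 μm/a
  Sd branch = 0.102·Sd^0.62·e^(0.033·RH+0.04·T) = 24.46 μm/a
  sum: 53.95 + 24.46 → r_corr = 78.41 μm/a
Long-term exponent b (ISO 9224 Table 2, B1) = 0.523
  D(17) = 78.41 × 17^0.523 = 78.41 × 4.401 = 345 μm
  Mass loss = 345 μm × 7.85 g/cm³ = 2709 g·m⁻²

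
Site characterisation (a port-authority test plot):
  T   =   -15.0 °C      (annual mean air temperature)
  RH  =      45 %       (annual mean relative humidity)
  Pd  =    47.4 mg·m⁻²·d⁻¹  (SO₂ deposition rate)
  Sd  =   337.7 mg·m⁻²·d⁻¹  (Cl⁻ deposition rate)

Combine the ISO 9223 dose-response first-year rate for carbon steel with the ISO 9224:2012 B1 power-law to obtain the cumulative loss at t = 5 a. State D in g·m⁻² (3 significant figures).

D(5) = 180 g·m⁻²

carbon steel: f(T) = +0.150·(T−10) [T≤10 °C] = -3.7500
  SO₂ term: 1.77·47.4^0.52·exp(0.02·45-3.7500) = 0.7614
  Sd branch = 0.102·Sd^0.62·e^(0.033·RH+0.04·T) = 9.134 μm/a
  sum: 0.7614 + 9.134 → r_corr = 9.895 μm/a
Long-term exponent b (ISO 9224 Table 2, B1) = 0.523
  D(5) = 9.895 × 5^0.523 = 9.895 × 2.32 = 22.96 μm
  Mass loss = 22.96 μm × 7.85 g/cm³ = 180.2 g·m⁻²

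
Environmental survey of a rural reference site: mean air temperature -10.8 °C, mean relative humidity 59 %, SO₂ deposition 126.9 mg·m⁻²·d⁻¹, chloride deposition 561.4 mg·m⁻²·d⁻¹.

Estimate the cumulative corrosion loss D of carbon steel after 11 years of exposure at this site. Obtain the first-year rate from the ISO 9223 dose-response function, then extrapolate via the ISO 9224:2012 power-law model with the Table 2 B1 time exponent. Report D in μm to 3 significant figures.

carbon steel: f(T) = +0.150·(T−10) [T≤10 °C] = -3.1200
  sulphur-dioxide contribution → 3.157 μm/a
  chloride contribution → 23.5 μm/a
  total first-year rate 26.66 μm/a
Power-law: D(11) = r_corr · 11^0.523
  D(11) = 26.66 × 11^0.523 = 26.66 × 3.505 = 93.43 μm

D(11) = 93.4 μm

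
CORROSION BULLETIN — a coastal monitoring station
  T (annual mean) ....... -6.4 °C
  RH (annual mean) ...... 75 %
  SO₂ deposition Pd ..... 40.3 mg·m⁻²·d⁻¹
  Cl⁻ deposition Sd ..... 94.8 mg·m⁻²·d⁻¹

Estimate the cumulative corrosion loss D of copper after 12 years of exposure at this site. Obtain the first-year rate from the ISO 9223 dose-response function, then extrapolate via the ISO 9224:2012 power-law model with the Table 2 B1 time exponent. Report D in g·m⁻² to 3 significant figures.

copper: f(T) = +0.126·(T−10) [T≤10 °C] = -2.0664
  sulphur-dioxide contribution → 0.1465 μm/a
  chloride contribution → 0.3809 μm/a
  total first-year rate 0.5275 μm/a
ISO 9224: D(t) = r_corr · t^b with b = 0.667 (copper, B1)
  D(12) = 0.5275 × 12^0.667 = 0.5275 × 5.246 = 2.767 μm
  Mass loss = 2.767 μm × 8.96 g/cm³ = 24.79 g·m⁻²

D(12) = 24.8 g·m⁻²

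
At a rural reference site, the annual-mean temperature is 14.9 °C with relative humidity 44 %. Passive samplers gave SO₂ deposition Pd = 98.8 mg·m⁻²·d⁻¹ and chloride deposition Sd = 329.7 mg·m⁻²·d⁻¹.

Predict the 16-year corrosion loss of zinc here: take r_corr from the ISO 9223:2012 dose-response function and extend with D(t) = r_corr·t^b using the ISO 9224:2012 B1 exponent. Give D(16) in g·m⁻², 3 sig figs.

D(16) = 199 g·m⁻²

zinc: T>10 °C ⇒ hinge -0.071·(14.9−10) = -0.3479
  Pd branch = 0.0129·Pd^0.44·e^(0.046·RH+f) = 0.5202 μm/a
  Cl⁻ term: 0.0175·329.7^0.57·exp(0.008·44+0.085·14.9) = 2.406
  sum: 0.5202 + 2.406 → r_corr = 2.926 μm/a
Power-law: D(16) = r_corr · 16^0.813
  D(16) = 2.926 × 16^0.813 = 2.926 × 9.527 = 27.88 μm
  Mass loss = 27.88 μm × 7.14 g/cm³ = 199 g·m⁻²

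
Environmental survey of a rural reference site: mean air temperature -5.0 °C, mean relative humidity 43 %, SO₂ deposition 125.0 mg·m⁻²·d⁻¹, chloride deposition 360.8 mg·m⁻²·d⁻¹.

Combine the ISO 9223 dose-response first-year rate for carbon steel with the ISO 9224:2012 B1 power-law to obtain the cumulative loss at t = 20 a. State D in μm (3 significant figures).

D(20) = 89.7 μm

carbon steel: f(T) = +0.150·(T−10) [T≤10 °C] = -2.2500
  SO₂ term: 1.77·125.0^0.52·exp(0.02·43-2.2500) = 5.429
  Sd branch = 0.102·Sd^0.62·e^(0.033·RH+0.04·T) = 13.29 μm/a
  r_corr = 5.429 + 13.29 = 18.72 μm/a
Power-law: D(20) = r_corr · 20^0.523
  D(20) = 18.72 × 20^0.523 = 18.72 × 4.791 = 89.68 μm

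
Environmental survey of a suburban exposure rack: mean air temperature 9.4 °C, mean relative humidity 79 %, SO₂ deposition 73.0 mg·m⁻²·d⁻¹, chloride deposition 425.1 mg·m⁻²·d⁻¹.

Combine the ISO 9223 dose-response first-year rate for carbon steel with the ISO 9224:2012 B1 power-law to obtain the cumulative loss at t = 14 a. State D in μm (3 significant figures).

D(14) = 632 μm

carbon steel: f(T) = +0.150·(T−10) [T≤10 °C] = -0.0900
  SO₂ term: 1.77·73.0^0.52·exp(0.02·79-0.0900) = 73.11
  Sd branch = 0.102·Sd^0.62·e^(0.033·RH+0.04·T) = 85.85 μm/a
  r_corr = 73.11 + 85.85 = 159 μm/a
Power-law: D(14) = r_corr · 14^0.523
  D(14) = 159 × 14^0.523 = 159 × 3.976 = 632 μm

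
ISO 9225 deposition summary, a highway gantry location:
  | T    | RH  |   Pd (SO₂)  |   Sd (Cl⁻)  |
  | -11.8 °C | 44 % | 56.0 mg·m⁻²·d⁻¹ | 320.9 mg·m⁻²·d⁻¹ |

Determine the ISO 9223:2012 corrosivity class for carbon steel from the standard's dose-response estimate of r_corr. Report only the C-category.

carbon steel: temperature factor f = +0.150·(-21.8) = -3.2700
  sulphur-dioxide contribution → 1.315 μm/a
  chloride contribution → 9.731 μm/a
  ⇒ r_corr(carbon steel) = 11.05 μm/a
ISO 9223 Table 2 (carbon steel): 1.3 < 11 ≤ 25 μm/a ⇒ C2

C2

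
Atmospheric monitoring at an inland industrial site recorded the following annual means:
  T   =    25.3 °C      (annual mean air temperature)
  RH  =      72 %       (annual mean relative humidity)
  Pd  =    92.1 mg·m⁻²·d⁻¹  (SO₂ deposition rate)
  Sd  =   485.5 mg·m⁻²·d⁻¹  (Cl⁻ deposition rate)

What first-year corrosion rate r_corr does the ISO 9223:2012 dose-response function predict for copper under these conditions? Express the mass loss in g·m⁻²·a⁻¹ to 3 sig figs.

copper: T>10 °C ⇒ hinge -0.080·(25.3−10) = -1.2240
  sulphur-dioxide contribution → 0.3534 μm/a
  chloride contribution → 2.512 μm/a
  total first-year rate 2.866 μm/a
Convert to mass loss: 2.866 μm/a × 8.96 g/cm³ = 25.68 g·m⁻²·a⁻¹

r_corr = 25.7 g·m⁻²·a⁻¹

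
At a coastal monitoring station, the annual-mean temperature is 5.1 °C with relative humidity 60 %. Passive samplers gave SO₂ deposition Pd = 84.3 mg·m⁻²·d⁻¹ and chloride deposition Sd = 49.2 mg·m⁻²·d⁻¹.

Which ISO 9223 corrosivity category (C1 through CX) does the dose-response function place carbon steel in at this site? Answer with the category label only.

C3

carbon steel: T≤10 °C ⇒ hinge +0.150·(5.1−10) = -0.7350
  sulphur-dioxide contribution → 28.27 μm/a
  chloride contribution → 10.14 μm/a
  ⇒ r_corr(carbon steel) = 38.41 μm/a
Category bounds: 25…50 μm/a bracket r_corr ⇒ C3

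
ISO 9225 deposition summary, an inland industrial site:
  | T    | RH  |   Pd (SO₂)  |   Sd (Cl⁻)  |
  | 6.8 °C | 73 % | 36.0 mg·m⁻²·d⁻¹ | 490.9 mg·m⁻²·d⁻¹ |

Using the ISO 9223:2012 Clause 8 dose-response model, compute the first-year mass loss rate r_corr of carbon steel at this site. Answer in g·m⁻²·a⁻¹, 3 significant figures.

r_corr = 783 g·m⁻²·a⁻¹

carbon steel: T≤10 °C ⇒ hinge +0.150·(6.8−10) = -0.4800
  SO₂ term: 1.77·36.0^0.52·exp(0.02·73-0.4800) = 30.4
  Cl⁻ term: 0.102·490.9^0.62·exp(0.033·73+0.04·6.8) = 69.4
  sum: 30.4 + 69.4 → r_corr = 99.8 μm/a
Convert to mass loss: 99.8 μm/a × 7.85 g/cm³ = 783.4 g·m⁻²·a⁻¹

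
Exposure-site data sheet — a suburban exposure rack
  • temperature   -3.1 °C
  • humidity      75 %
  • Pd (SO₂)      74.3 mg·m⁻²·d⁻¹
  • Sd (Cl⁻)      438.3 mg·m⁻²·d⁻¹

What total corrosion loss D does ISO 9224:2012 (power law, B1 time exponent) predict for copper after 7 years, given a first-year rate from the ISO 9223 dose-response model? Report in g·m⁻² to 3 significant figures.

D(7) = 30.8 g·m⁻²

copper: temperature factor f = +0.126·(-13.1) = -1.6506
  SO₂ term: 0.0053·74.3^0.26·exp(0.059·75-1.6506) = 0.2604
  Sd branch = 0.01025·Sd^0.27·e^(0.036·RH+0.049·T) = 0.6771 μm/a
  sum: 0.2604 + 0.6771 → r_corr = 0.9375 μm/a
Long-term exponent b (ISO 9224 Table 2, B1) = 0.667
  D(7) = 0.9375 × 7^0.667 = 0.9375 × 3.662 = 3.433 μm
  Mass loss = 3.433 μm × 8.96 g/cm³ = 30.76 g·m⁻²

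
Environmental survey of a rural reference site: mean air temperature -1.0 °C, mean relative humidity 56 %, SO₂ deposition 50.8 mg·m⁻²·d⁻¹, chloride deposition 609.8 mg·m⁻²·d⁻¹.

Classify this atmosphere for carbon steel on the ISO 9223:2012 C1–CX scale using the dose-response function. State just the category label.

carbon steel: temperature factor f = +0.150·(-11.0) = -1.6500
  SO₂ term: 1.77·50.8^0.52·exp(0.02·56-1.6500) = 8.032
  Cl⁻ term: 0.102·609.8^0.62·exp(0.033·56+0.04·-1.0) = 33.16
  sum: 8.032 + 33.16 → r_corr = 41.19 μm/a
Category bounds: 25…50 μm/a bracket r_corr ⇒ C3

C3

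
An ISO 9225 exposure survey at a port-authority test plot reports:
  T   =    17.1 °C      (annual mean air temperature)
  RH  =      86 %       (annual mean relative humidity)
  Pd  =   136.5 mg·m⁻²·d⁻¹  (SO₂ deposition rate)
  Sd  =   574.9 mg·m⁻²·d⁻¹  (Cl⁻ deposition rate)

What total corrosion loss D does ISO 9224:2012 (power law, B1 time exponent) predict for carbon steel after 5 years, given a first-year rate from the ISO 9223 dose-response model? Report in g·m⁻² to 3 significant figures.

carbon steel: T>10 °C ⇒ hinge -0.054·(17.1−10) = -0.3834
  sulphur-dioxide contribution → 86.84 μm/a
  chloride contribution → 177.5 μm/a
  total first-year rate 264.3 μm/a
Power-law: D(5) = r_corr · 5^0.523
  D(5) = 264.3 × 5^0.523 = 264.3 × 2.32 = 613.3 μm
  Mass loss = 613.3 μm × 7.85 g/cm³ = 4814 g·m⁻²

D(5) = 4.81e+03 g·m⁻²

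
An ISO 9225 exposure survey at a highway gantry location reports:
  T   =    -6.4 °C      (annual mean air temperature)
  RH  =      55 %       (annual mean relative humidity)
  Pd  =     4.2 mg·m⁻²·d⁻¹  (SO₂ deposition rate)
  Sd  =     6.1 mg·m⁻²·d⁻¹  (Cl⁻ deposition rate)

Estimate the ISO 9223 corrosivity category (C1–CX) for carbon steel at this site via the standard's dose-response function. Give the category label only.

C2

carbon steel: temperature factor f = +0.150·(-16.4) = -2.4600
  sulphur-dioxide contribution → 0.9581 μm/a
  chloride contribution → 1.488 μm/a
  ⇒ r_corr(carbon steel) = 2.446 μm/a
Category bounds: 1.3…25 μm/a bracket r_corr ⇒ C2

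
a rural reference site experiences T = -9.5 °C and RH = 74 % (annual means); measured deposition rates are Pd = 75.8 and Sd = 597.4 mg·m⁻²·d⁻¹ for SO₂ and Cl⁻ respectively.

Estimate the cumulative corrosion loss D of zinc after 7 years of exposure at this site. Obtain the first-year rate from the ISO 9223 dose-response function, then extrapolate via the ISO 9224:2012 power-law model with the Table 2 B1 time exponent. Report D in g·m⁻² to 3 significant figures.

D(7) = 61.9 g·m⁻²

zinc: temperature factor f = +0.038·(-19.5) = -0.7410
  SO₂ term: 0.0129·75.8^0.44·exp(0.046·74-0.7410) = 1.242
  Cl⁻ term: 0.0175·597.4^0.57·exp(0.008·74+0.085·-9.5) = 0.5394
  sum: 1.242 + 0.5394 → r_corr = 1.782 μm/a
Long-term exponent b (ISO 9224 Table 2, B1) = 0.813
  D(7) = 1.782 × 7^0.813 = 1.782 × 4.865 = 8.667 μm
  Mass loss = 8.667 μm × 7.14 g/cm³ = 61.88 g·m⁻²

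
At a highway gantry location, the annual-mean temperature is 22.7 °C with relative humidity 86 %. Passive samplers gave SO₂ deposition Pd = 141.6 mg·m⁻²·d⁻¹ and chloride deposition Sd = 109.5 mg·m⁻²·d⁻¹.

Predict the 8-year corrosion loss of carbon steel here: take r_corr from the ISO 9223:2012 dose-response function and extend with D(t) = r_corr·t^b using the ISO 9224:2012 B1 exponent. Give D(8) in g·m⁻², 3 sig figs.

carbon steel: temperature factor f = -0.054·(12.7) = -0.6858
  Pd branch = 1.77·Pd^0.52·e^(0.02·RH+f) = 65.41 μm/a
  Cl⁻ term: 0.102·109.5^0.62·exp(0.033·86+0.04·22.7) = 79.42
  r_corr = 65.41 + 79.42 = 144.8 μm/a
Long-term exponent b (ISO 9224 Table 2, B1) = 0.523
  D(8) = 144.8 × 8^0.523 = 144.8 × 2.967 = 429.7 μm
  Mass loss = 429.7 μm × 7.85 g/cm³ = 3373 g·m⁻²

D(8) = 3.37e+03 g·m⁻²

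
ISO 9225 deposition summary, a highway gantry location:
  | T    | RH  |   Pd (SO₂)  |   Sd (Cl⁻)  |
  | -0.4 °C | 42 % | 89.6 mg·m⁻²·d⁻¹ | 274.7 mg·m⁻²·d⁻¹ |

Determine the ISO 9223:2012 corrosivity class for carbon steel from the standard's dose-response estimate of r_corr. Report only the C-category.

C2

carbon steel: T≤10 °C ⇒ hinge +0.150·(-0.4−10) = -1.5600
  Pd branch = 1.77·Pd^0.52·e^(0.02·RH+f) = 8.922 μm/a
  Sd branch = 0.102·Sd^0.62·e^(0.033·RH+0.04·T) = 13.05 μm/a
  r_corr = 8.922 + 13.05 = 21.97 μm/a
ISO 9223 Table 2 (carbon steel): 1.3 < 22 ≤ 25 μm/a ⇒ C2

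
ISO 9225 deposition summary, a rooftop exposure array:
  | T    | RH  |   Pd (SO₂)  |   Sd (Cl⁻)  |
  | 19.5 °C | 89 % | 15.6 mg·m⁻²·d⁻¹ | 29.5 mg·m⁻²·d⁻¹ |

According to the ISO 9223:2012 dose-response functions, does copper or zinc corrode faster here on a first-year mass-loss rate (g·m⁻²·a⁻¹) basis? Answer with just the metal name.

copper: f(T) = -0.080·(T−10) [T>10 °C] = -0.7600
  SO₂ term: 0.0053·15.6^0.26·exp(0.059·89-0.7600) = 0.9658
  Sd branch = 0.01025·Sd^0.27·e^(0.036·RH+0.049·T) = 1.637 μm/a
  r_corr = 0.9658 + 1.637 = 2.603 μm/a
  mass loss = 2.603 μm/a × 8.96 g/cm³ = 23.32 g·m⁻²·a⁻¹
zinc: T>10 °C ⇒ hinge -0.071·(19.5−10) = -0.6745
  SO₂ term: 0.0129·15.6^0.44·exp(0.046·89-0.6745) = 1.32
  Sd branch = 0.0175·Sd^0.57·e^(0.008·RH+0.085·T) = 1.288 μm/a
  sum: 1.32 + 1.288 → r_corr = 2.608 μm/a
  mass loss = 2.608 μm/a × 7.14 g/cm³ = 18.62 g·m⁻²·a⁻¹
Ordering by g·m⁻²·a⁻¹: copper (23.3) > zinc (18.6)

copper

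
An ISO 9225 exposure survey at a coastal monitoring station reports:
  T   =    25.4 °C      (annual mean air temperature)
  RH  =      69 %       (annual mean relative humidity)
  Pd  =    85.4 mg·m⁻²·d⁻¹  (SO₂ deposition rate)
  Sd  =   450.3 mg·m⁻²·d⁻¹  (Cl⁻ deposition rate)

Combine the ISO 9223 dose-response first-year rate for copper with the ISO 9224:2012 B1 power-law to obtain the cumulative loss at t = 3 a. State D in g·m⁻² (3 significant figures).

copper: f(T) = -0.080·(T−10) [T>10 °C] = -1.2320
  sulphur-dioxide contribution → 0.288 μm/a
  chloride contribution → 2.221 μm/a
  ⇒ r_corr(copper) = 2.509 μm/a
Power-law: D(3) = r_corr · 3^0.667
  D(3) = 2.509 × 3^0.667 = 2.509 × 2.081 = 5.22 μm
  Mass loss = 5.22 μm × 8.96 g/cm³ = 46.77 g·m⁻²

D(3) = 46.8 g·m⁻²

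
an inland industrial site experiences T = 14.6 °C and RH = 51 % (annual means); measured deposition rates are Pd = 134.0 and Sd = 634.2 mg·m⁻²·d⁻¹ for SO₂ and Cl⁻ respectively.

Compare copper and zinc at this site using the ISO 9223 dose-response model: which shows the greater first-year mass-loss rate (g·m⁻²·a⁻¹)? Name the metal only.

zinc

copper: temperature factor f = -0.080·(4.6) = -0.3680
  SO₂ term: 0.0053·134.0^0.26·exp(0.059·51-0.3680) = 0.2656
  Cl⁻ term: 0.01025·634.2^0.27·exp(0.036·51+0.049·14.6) = 0.7506
  sum: 0.2656 + 0.7506 → r_corr = 1.016 μm/a
  mass loss = 1.016 μm/a × 8.96 g/cm³ = 9.105 g·m⁻²·a⁻¹
zinc: T>10 °C ⇒ hinge -0.071·(14.6−10) = -0.3266
  Pd branch = 0.0129·Pd^0.44·e^(0.046·RH+f) = 0.8386 μm/a
  Cl⁻ term: 0.0175·634.2^0.57·exp(0.008·51+0.085·14.6) = 3.601
  sum: 0.8386 + 3.601 → r_corr = 4.44 μm/a
  mass loss = 4.44 μm/a × 7.14 g/cm³ = 31.7 g·m⁻²·a⁻¹
Ordering by g·m⁻²·a⁻¹: zinc (31.7) > copper (9.11)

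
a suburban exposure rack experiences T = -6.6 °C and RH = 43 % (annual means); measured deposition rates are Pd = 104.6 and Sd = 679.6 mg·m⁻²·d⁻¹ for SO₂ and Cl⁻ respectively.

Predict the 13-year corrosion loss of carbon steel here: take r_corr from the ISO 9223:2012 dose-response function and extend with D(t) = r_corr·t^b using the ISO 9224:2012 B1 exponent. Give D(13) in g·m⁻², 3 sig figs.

carbon steel: T≤10 °C ⇒ hinge +0.150·(-6.6−10) = -2.4900
  sulphur-dioxide contribution → 3.893 μm/a
  chloride contribution → 18.46 μm/a
  ⇒ r_corr(carbon steel) = 22.35 μm/a
Long-term exponent b (ISO 9224 Table 2, B1) = 0.523
  D(13) = 22.35 × 13^0.523 = 22.35 × 3.825 = 85.49 μm
  Mass loss = 85.49 μm × 7.85 g/cm³ = 671.1 g·m⁻²

D(13) = 671 g·m⁻²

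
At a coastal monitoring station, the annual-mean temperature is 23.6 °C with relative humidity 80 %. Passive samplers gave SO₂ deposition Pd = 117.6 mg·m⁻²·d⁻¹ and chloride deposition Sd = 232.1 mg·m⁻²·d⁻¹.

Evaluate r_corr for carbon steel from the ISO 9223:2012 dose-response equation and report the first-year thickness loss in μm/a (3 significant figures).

carbon steel: T>10 °C ⇒ hinge -0.054·(23.6−10) = -0.7344
  Pd branch = 1.77·Pd^0.52·e^(0.02·RH+f) = 50.18 μm/a
  Sd branch = 0.102·Sd^0.62·e^(0.033·RH+0.04·T) = 107.6 μm/a
  r_corr = 50.18 + 107.6 = 157.8 μm/a

r_corr = 158 μm/a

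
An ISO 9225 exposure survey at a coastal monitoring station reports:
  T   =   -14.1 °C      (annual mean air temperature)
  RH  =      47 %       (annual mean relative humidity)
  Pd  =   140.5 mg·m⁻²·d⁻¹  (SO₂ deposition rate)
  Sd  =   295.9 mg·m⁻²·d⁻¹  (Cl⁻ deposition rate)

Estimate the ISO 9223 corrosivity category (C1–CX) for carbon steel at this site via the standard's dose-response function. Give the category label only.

carbon steel: temperature factor f = +0.150·(-24.1) = -3.6150
  SO₂ term: 1.77·140.5^0.52·exp(0.02·47-3.6150) = 1.596
  Sd branch = 0.102·Sd^0.62·e^(0.033·RH+0.04·T) = 9.319 μm/a
  sum: 1.596 + 9.319 → r_corr = 10.91 μm/a
10.9 μm/a falls in (1.3, 25] for carbon steel → category C2

C2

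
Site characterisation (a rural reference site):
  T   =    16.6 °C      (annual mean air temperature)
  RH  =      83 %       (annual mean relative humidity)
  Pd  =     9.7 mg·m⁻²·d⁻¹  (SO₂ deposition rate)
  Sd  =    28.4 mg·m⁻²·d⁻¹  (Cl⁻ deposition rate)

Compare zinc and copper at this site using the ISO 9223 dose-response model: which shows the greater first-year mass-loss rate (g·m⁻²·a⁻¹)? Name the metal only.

zinc: T>10 °C ⇒ hinge -0.071·(16.6−10) = -0.4686
  SO₂ term: 0.0129·9.7^0.44·exp(0.046·83-0.4686) = 0.9986
  Cl⁻ term: 0.0175·28.4^0.57·exp(0.008·83+0.085·16.6) = 0.9388
  sum: 0.9986 + 0.9388 → r_corr = 1.937 μm/a
  mass loss = 1.937 μm/a × 7.14 g/cm³ = 13.83 g·m⁻²·a⁻¹
copper: f(T) = -0.080·(T−10) [T>10 °C] = -0.5280
  SO₂ term: 0.0053·9.7^0.26·exp(0.059·83-0.5280) = 0.7556
  Sd branch = 0.01025·Sd^0.27·e^(0.036·RH+0.049·T) = 1.133 μm/a
  sum: 0.7556 + 1.133 → r_corr = 1.888 μm/a
  mass loss = 1.888 μm/a × 8.96 g/cm³ = 16.92 g·m⁻²·a⁻¹
Ordering by g·m⁻²·a⁻¹: copper (16.9) > zinc (13.8)

copper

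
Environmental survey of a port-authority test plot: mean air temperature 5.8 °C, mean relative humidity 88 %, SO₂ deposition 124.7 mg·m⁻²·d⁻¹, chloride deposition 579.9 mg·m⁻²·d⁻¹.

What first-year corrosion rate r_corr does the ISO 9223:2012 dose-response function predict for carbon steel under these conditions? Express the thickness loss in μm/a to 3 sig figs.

carbon steel: temperature factor f = +0.150·(-4.2) = -0.6300
  Pd branch = 1.77·Pd^0.52·e^(0.02·RH+f) = 67.39 μm/a
  Sd branch = 0.102·Sd^0.62·e^(0.033·RH+0.04·T) = 121.3 μm/a
  r_corr = 67.39 + 121.3 = 188.7 μm/a

r_corr = 189 μm/a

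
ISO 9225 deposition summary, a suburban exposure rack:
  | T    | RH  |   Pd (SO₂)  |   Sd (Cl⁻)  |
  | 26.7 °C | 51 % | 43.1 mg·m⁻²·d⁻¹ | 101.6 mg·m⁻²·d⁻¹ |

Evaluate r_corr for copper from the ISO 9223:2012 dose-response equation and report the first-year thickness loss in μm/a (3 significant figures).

r_corr = 0.903 μm/a

copper: f(T) = -0.080·(T−10) [T>10 °C] = -1.3360
  SO₂ term: 0.0053·43.1^0.26·exp(0.059·51-1.3360) = 0.07513
  Cl⁻ term: 0.01025·101.6^0.27·exp(0.036·51+0.049·26.7) = 0.8282
  sum: 0.07513 + 0.8282 → r_corr = 0.9033 μm/a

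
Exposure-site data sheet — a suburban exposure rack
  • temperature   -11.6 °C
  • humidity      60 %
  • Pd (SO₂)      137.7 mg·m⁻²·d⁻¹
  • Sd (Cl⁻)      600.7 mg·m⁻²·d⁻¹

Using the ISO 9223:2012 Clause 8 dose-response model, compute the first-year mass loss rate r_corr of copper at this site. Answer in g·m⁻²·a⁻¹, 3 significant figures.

copper: temperature factor f = +0.126·(-21.6) = -2.7216
  Pd branch = 0.0053·Pd^0.26·e^(0.059·RH+f) = 0.04323 μm/a
  Sd branch = 0.01025·Sd^0.27·e^(0.036·RH+0.049·T) = 0.2833 μm/a
  r_corr = 0.04323 + 0.2833 = 0.3265 μm/a
Convert to mass loss: 0.3265 μm/a × 8.96 g/cm³ = 2.925 g·m⁻²·a⁻¹

r_corr = 2.93 g·m⁻²·a⁻¹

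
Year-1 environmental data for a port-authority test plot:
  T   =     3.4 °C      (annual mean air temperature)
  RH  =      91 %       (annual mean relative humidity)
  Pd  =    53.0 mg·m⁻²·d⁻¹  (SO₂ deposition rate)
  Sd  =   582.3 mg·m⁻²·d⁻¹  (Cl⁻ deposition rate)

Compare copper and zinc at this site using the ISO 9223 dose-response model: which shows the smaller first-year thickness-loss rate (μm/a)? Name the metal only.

copper

copper: T≤10 °C ⇒ hinge +0.126·(3.4−10) = -0.8316
  SO₂ term: 0.0053·53.0^0.26·exp(0.059·91-0.8316) = 1.39
  Cl⁻ term: 0.01025·582.3^0.27·exp(0.036·91+0.049·3.4) = 1.788
  r_corr = 1.39 + 1.788 = 3.179 μm/a
zinc: T≤10 °C ⇒ hinge +0.038·(3.4−10) = -0.2508
  Pd branch = 0.0129·Pd^0.44·e^(0.046·RH+f) = 3.787 μm/a
  Sd branch = 0.0175·Sd^0.57·e^(0.008·RH+0.085·T) = 1.823 μm/a
  sum: 3.787 + 1.823 → r_corr = 5.61 μm/a
Ordering by μm/a: zinc (5.61) > copper (3.18)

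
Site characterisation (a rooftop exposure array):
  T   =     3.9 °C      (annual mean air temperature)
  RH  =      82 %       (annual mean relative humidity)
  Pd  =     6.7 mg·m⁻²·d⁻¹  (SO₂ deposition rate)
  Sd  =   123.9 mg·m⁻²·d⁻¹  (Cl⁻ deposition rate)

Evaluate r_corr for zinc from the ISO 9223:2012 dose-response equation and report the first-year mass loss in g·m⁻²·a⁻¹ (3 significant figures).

r_corr = 12.6 g·m⁻²·a⁻¹

zinc: f(T) = +0.038·(T−10) [T≤10 °C] = -0.2318
  Pd branch = 0.0129·Pd^0.44·e^(0.046·RH+f) = 1.027 μm/a
  Sd branch = 0.0175·Sd^0.57·e^(0.008·RH+0.085·T) = 0.7327 μm/a
  r_corr = 1.027 + 0.7327 = 1.76 μm/a
Convert to mass loss: 1.76 μm/a × 7.14 g/cm³ = 12.56 g·m⁻²·a⁻¹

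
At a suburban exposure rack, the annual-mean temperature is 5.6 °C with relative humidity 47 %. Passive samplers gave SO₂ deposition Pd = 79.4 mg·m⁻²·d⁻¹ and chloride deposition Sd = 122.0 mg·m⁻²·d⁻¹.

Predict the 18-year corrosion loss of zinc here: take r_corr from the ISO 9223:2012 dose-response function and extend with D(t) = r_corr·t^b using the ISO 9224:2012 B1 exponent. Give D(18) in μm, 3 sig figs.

zinc: f(T) = +0.038·(T−10) [T≤10 °C] = -0.1672
  sulphur-dioxide contribution → 0.6499 μm/a
  chloride contribution → 0.6343 μm/a
  total first-year rate 1.284 μm/a
Long-term exponent b (ISO 9224 Table 2, B1) = 0.813
  D(18) = 1.284 × 18^0.813 = 1.284 × 10.48 = 13.46 μm

D(18) = 13.5 μm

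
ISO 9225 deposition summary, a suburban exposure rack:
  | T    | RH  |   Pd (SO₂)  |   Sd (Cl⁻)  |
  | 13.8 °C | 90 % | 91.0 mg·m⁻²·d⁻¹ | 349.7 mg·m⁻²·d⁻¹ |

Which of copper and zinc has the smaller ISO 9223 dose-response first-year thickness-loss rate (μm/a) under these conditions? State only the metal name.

copper: T>10 °C ⇒ hinge -0.080·(13.8−10) = -0.3040
  sulphur-dioxide contribution → 2.557 μm/a
  chloride contribution → 2.502 μm/a
  ⇒ r_corr(copper) = 5.059 μm/a
zinc: f(T) = -0.071·(T−10) [T>10 °C] = -0.2698
  sulphur-dioxide contribution → 4.502 μm/a
  chloride contribution → 3.274 μm/a
  total first-year rate 7.776 μm/a
Ordering by μm/a: zinc (7.78) > copper (5.06)

copper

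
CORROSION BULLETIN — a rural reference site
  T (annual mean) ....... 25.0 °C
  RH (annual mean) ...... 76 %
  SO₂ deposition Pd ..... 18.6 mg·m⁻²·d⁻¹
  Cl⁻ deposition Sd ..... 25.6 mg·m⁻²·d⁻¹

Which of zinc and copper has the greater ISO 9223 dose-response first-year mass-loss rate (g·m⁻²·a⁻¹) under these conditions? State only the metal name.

zinc: f(T) = -0.071·(T−10) [T>10 °C] = -1.0650
  sulphur-dioxide contribution → 0.5308 μm/a
  chloride contribution → 1.709 μm/a
  ⇒ r_corr(zinc) = 2.24 μm/a
  mass loss = 2.24 μm/a × 7.14 g/cm³ = 15.99 g·m⁻²·a⁻¹
copper: T>10 °C ⇒ hinge -0.080·(25.0−10) = -1.2000
  sulphur-dioxide contribution → 0.3024 μm/a
  chloride contribution → 1.292 μm/a
  ⇒ r_corr(copper) = 1.594 μm/a
  mass loss = 1.594 μm/a × 8.96 g/cm³ = 14.28 g·m⁻²·a⁻¹
Ordering by g·m⁻²·a⁻¹: zinc (16) > copper (14.3)

zinc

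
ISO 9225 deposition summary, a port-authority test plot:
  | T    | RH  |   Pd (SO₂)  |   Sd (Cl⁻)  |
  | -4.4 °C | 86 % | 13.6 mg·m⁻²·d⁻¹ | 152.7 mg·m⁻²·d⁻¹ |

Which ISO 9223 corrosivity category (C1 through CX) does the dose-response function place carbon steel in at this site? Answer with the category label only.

C3

carbon steel: temperature factor f = +0.150·(-14.4) = -2.1600
  sulphur-dioxide contribution → 4.429 μm/a
  chloride contribution → 33.01 μm/a
  ⇒ r_corr(carbon steel) = 37.44 μm/a
Category bounds: 25…50 μm/a bracket r_corr ⇒ C3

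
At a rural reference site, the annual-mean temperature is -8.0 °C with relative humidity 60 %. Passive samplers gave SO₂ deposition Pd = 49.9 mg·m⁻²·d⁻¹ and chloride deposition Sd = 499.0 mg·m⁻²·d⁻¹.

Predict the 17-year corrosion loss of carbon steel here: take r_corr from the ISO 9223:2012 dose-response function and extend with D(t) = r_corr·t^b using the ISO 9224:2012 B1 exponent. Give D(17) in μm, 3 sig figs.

D(17) = 124 μm

carbon steel: f(T) = +0.150·(T−10) [T≤10 °C] = -2.7000
  sulphur-dioxide contribution → 3.017 μm/a
  chloride contribution → 25.26 μm/a
  total first-year rate 28.27 μm/a
Long-term exponent b (ISO 9224 Table 2, B1) = 0.523
  D(17) = 28.27 × 17^0.523 = 28.27 × 4.401 = 124.4 μm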